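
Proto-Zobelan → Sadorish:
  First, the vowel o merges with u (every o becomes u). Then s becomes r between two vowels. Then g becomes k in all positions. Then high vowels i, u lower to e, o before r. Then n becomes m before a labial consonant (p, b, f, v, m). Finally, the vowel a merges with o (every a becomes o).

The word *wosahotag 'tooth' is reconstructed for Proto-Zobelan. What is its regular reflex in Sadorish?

worohutok

Sadorish: *wosahotag
  wosahotag → wusahutag   [vowel merger]
  wusahutag → wurahutag   [rhotacism]
  wurahutag → wurahutak   [unconditioned shift]
  wurahutak → worahutak   [pre-rhotic lowering]
  worahutak (rule 5 does not apply)
  worahutak → worohutok   [vowel merger]
  giving Sadorish worohutok.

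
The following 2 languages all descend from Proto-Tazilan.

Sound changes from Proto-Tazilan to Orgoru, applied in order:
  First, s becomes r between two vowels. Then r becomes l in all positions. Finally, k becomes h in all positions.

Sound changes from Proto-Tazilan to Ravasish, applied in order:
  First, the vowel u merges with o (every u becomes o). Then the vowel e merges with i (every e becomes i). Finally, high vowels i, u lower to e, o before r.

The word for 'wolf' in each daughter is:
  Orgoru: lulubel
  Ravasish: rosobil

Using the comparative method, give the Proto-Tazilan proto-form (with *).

*rusubel

Position 1: Orgoru has l, Ravasish has r. Ravasish preserves r here (none of its changes turn any other segment into r), so the proto-segment is *r.
Position 4: Orgoru has u, Ravasish has o. Orgoru preserves u here (none of its changes turn any other segment into u), so the proto-segment is *u.
Verify the candidate proto-form against each daughter:
Orgoru: *rusubel > rurubel > lulubel  (by rhotacism, unconditioned shift)
Ravasish: *rusubel
  rusubel → rosobel   [vowel merger]
  rosobel → rosobil   [vowel merger]
  rosobil (rule 3 does not apply)
  giving Ravasish rosobil.
Only *rusubel yields all of Orgoru lulubel, Ravasish rosobil.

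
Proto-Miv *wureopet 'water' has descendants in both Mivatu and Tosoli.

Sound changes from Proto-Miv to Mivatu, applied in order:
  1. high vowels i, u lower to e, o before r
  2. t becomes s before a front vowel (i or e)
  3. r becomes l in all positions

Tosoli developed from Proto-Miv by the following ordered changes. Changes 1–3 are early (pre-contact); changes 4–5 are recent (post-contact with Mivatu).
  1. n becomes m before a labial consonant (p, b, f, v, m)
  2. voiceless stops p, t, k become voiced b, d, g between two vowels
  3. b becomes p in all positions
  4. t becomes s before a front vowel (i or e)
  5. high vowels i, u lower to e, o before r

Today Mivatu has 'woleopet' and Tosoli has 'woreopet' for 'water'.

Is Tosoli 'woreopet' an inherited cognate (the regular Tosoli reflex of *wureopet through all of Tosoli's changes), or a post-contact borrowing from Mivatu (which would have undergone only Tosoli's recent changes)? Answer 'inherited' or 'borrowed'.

inherited

If inherited, *wureopet would pass through all of Tosoli's changes:
Tosoli: *wureopet
  wureopet (rule 1 does not apply)
  wureopet → wureobet   [intervocalic voicing]
  wureobet → wureopet   [unconditioned shift]
  wureopet (rule 4 does not apply)
  wureopet → woreopet   [pre-rhotic lowering]
  giving Tosoli woreopet.
If borrowed from Mivatu 'woleopet' after the early changes, it would undergo only the recent ones:
  rule 4 (palatalisation): no change (woleopet)
  rule 5 (pre-rhotic lowering): no change (woleopet)
  ⇒ as a loan: woleopet
Tosoli 'woreopet' matches the inherited outcome exactly, so it is an inherited cognate, not a loan.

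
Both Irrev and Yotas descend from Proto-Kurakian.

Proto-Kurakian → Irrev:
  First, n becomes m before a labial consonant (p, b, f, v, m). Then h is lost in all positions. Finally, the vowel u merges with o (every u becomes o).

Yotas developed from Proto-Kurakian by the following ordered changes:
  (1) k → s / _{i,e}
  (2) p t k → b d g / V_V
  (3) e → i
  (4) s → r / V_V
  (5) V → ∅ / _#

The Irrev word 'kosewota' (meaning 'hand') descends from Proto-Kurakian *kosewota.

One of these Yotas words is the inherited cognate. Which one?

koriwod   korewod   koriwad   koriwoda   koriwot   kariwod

Yotas: *kosewota > kosewoda > kosiwoda > koriwoda > koriwod  (by intervocalic voicing, vowel merger, rhotacism, apocope)
The other candidates each miss or misapply at least one Yotas change.

koriwod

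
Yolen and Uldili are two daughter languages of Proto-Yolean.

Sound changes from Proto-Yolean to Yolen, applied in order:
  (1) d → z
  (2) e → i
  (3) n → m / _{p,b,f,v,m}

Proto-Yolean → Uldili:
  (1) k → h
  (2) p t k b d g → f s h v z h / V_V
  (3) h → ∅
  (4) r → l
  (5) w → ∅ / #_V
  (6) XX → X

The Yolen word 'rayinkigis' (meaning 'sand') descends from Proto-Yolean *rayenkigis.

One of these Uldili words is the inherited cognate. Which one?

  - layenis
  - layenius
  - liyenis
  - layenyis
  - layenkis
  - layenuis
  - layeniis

layenis

Uldili: *rayenkigis
  rayenkigis → rayenhigis   [unconditioned shift]
  rayenhigis → rayenhihis   [intervocalic lenition]
  rayenhihis → rayeniis   [h-loss]
  rayeniis → layeniis   [unconditioned shift]
  layeniis (rule 5 does not apply)
  layeniis → layenis   [degemination]
  giving Uldili layenis.
The other candidates each miss or misapply at least one Uldili change.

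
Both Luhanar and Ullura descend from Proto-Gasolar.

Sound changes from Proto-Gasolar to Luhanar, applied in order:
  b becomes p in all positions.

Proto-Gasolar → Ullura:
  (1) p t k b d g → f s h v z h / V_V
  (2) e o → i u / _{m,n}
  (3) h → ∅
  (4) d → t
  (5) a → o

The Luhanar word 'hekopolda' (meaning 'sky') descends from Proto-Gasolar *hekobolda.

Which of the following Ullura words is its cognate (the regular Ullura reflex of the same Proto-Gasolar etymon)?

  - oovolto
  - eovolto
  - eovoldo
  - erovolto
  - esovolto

Ullura: *hekobolda
  hekobolda → hehovolda   [intervocalic lenition]
  hehovolda (rule 2 does not apply)
  hehovolda → eovolda   [h-loss]
  eovolda → eovolta   [unconditioned shift]
  eovolta → eovolto   [vowel merger]
  giving Ullura eovolto.

eovolto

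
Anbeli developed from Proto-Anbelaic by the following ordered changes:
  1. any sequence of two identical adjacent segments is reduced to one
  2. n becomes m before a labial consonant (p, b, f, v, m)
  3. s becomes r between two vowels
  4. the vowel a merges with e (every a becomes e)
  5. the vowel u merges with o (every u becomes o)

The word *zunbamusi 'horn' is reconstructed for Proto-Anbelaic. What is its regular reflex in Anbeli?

zombemori

Anbeli: *zunbamusi
  zunbamusi (rule 1 does not apply)
  zunbamusi → zumbamusi   [nasal place assimilation]
  zumbamusi → zumbamuri   [rhotacism]
  zumbamuri → zumbemuri   [vowel merger]
  zumbemuri → zombemori   [vowel merger]
  giving Anbeli zombemori.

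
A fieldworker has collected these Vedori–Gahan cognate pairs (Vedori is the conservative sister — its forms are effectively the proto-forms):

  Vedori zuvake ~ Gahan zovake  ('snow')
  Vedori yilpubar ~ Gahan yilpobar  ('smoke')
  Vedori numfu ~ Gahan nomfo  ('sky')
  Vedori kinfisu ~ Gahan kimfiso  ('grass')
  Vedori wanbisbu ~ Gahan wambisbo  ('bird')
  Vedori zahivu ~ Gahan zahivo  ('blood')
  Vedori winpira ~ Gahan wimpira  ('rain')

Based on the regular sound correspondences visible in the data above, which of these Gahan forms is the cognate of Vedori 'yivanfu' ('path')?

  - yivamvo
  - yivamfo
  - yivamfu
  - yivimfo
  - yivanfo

kinfisu ~ kimfiso — Vedori n corresponds to Gahan m after a vowel, before a labial obstruent.
numfu ~ nomfo, kinfisu ~ kimfiso — Vedori u corresponds to Gahan o word-finally.
Applying these to Vedori 'yivanfu':
  yivanfu → yivamfu   (n→m after a vowel, before a labial obstruent)
  yivamfu → yivamfo   (u→o word-finally)
So the Gahan cognate is 'yivamfo'.

yivamfo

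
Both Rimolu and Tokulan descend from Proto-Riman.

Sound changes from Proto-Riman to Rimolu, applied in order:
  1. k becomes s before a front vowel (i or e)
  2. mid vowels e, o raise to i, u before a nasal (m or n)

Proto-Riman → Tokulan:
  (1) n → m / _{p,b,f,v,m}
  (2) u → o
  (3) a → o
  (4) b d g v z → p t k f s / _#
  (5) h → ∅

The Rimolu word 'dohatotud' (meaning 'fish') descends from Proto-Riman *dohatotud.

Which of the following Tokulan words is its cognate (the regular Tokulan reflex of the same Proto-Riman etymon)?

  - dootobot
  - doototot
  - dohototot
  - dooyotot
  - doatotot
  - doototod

doototot

Tokulan: *dohatotud > dohatotod > dohototod > dohototot > doototot  (by vowel merger, vowel merger, final devoicing, h-loss)
The other candidates each miss or misapply at least one Tokulan change.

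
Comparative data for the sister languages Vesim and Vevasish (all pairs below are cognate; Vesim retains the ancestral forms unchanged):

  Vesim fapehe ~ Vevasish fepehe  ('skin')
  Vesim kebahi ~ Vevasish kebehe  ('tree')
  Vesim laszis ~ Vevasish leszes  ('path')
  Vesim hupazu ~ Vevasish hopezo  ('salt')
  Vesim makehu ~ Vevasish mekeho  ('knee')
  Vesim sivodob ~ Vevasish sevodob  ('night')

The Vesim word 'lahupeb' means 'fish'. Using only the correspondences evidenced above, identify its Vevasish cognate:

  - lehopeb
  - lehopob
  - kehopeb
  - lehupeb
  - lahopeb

lehopeb

kebahi ~ kebehe, laszis ~ leszes — Vesim a corresponds to Vevasish e after a consonant, before a consonant other than r, m, n, p, b, f, v.
hupazu ~ hopezo — Vesim u corresponds to Vevasish o after a consonant, before a labial obstruent.
Applying these to Vesim 'lahupeb':
  lahupeb → lehupeb   (a→e after a consonant, before a consonant other than r, m, n, p, b, f, v)
  lehupeb → lehopeb   (u→o after a consonant, before a labial obstruent)
So the Vevasish cognate is 'lehopeb'.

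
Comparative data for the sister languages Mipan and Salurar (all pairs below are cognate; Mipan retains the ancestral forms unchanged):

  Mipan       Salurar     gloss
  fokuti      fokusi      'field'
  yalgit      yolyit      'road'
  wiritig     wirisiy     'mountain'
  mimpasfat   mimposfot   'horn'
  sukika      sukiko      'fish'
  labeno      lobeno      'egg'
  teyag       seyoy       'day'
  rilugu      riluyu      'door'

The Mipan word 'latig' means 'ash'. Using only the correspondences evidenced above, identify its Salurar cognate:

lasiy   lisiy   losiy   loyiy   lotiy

yalgit ~ yolyit, mimpasfat ~ mimposfot — Mipan a corresponds to Salurar o after a consonant, before a consonant other than r, m, n, p, b, f, v.
fokuti ~ fokusi, wiritig ~ wirisiy — Mipan t corresponds to Salurar s between vowels (before a front vowel).
wiritig ~ wirisiy, teyag ~ seyoy — Mipan g corresponds to Salurar y word-finally.
Applying these to Mipan 'latig':
  latig → lotig   (a→o after a consonant, before a consonant other than r, m, n, p, b, f, v)
  lotig → losig   (t→s between vowels (before a front vowel))
  losig → losiy   (g→y word-finally)
So the Salurar cognate is 'losiy'.

losiy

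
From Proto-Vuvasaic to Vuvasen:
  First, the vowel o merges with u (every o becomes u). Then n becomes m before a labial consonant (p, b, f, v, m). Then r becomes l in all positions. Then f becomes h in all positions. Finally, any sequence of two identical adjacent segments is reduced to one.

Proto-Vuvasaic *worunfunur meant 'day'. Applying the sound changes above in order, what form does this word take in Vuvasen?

Vuvasen: *worunfunur > wurunfunur > wurumfunur > wulumfunul > wulumhunul  (by vowel merger, nasal place assimilation, unconditioned shift, unconditioned shift)

wulumhunul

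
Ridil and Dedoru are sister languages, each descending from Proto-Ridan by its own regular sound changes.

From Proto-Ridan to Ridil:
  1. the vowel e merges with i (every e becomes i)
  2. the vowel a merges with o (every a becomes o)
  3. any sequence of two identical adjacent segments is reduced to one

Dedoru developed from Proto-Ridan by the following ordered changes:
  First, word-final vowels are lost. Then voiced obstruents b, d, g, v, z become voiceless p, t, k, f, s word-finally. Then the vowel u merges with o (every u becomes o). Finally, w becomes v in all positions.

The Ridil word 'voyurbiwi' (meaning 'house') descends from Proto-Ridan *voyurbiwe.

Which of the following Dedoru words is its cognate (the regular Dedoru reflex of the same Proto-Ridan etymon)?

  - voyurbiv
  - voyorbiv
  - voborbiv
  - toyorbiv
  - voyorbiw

voyorbiv

Dedoru: *voyurbiwe > voyurbiw > voyorbiw > voyorbiv  (by apocope, vowel merger, unconditioned shift)
Among the options, 'voyorbiv' alone shows every Dedoru change applied in order.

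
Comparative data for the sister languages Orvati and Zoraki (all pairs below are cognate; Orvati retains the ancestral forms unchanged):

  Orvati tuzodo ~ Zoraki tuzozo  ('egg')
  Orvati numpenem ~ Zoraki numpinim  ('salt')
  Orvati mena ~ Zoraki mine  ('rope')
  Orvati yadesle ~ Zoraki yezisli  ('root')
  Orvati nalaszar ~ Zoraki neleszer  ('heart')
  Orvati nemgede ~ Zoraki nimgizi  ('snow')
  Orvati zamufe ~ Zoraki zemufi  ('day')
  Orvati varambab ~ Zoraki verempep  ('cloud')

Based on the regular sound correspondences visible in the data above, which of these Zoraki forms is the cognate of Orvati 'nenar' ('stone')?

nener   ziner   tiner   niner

numpenem ~ numpinim, mena ~ mine — Orvati e corresponds to Zoraki i after a consonant, before a nasal.
nalaszar ~ neleszer, varambab ~ verempep — Orvati a corresponds to Zoraki e after a consonant, before r.
Applying these to Orvati 'nenar':
  nenar → ninar   (e→i after a consonant, before a nasal)
  ninar → niner   (a→e after a consonant, before r)
So the Zoraki cognate is 'niner'.

niner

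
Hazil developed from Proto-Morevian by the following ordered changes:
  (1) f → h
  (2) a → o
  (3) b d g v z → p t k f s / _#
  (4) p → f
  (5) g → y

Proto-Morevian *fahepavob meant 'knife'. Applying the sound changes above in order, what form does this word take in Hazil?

hohefovof

Hazil: *fahepavob > hahepavob > hohepovob > hohepovop > hohefovof  (by unconditioned shift, vowel merger, final devoicing, unconditioned shift)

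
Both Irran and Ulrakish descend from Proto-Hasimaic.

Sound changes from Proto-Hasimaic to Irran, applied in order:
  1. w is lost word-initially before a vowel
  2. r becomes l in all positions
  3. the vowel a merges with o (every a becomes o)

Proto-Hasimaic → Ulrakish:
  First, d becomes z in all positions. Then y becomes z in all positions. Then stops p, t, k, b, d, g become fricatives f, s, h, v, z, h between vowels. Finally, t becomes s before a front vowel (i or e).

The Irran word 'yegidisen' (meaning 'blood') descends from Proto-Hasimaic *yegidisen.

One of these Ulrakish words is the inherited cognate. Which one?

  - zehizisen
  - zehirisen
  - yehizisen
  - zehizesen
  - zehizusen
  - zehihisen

zehizisen

Ulrakish: *yegidisen
  yegidisen → yegizisen   [unconditioned shift]
  yegizisen → zegizisen   [unconditioned shift]
  zegizisen → zehizisen   [intervocalic lenition]
  zehizisen (rule 4 does not apply)
  giving Ulrakish zehizisen.
The other candidates each miss or misapply at least one Ulrakish change.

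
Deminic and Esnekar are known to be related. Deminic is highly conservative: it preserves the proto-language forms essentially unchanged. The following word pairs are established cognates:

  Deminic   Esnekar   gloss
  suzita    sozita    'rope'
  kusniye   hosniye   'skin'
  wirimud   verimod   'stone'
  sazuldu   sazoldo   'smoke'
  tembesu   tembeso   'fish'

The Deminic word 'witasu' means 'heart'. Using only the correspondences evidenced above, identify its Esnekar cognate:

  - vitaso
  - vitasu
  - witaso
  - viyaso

vitaso

wirimud ~ verimod — Deminic w corresponds to Esnekar v word-initially before a front vowel.
sazuldu ~ sazoldo, tembesu ~ tembeso — Deminic u corresponds to Esnekar o word-finally.
Applying these to Deminic 'witasu':
  witasu → vitasu   (w→v word-initially before a front vowel)
  vitasu → vitaso   (u→o word-finally)
So the Esnekar cognate is 'vitaso'.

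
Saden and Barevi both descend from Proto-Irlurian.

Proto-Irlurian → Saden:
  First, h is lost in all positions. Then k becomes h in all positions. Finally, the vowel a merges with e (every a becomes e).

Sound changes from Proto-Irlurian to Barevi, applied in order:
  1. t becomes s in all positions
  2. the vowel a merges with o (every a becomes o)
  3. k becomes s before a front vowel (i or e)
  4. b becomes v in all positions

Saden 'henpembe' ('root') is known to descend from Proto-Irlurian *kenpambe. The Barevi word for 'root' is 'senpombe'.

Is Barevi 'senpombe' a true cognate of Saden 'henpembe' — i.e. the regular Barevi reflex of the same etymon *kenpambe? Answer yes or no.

Derive the expected Barevi reflex of *kenpambe:
Barevi: *kenpambe > kenpombe > senpombe > senpomve  (by vowel merger, palatalisation, unconditioned shift)
The regular Barevi reflex would be 'senpomve', but the attested form is 'senpombe'. The correspondence is irregular, so they are not cognates (the Barevi form has a different source).

no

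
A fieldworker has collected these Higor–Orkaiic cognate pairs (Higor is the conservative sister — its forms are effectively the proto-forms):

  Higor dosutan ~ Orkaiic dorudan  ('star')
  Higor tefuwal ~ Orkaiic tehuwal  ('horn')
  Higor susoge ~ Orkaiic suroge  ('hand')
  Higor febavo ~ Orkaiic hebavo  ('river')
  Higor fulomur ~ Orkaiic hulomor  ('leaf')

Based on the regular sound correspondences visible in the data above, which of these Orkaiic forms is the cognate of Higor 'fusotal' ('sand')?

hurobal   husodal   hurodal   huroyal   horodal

hurodal

fulomur ~ hulomor — Higor f corresponds to Orkaiic h word-initially before a back vowel.
susoge ~ suroge — Higor s corresponds to Orkaiic r between vowels (before a back vowel).
dosutan ~ dorudan — Higor t corresponds to Orkaiic d between vowels (before a back vowel).
Applying these to Higor 'fusotal':
  fusotal → husotal   (f→h word-initially before a back vowel)
  husotal → hurotal   (s→r between vowels (before a back vowel))
  hurotal → hurodal   (t→d between vowels (before a back vowel))
So the Orkaiic cognate is 'hurodal'.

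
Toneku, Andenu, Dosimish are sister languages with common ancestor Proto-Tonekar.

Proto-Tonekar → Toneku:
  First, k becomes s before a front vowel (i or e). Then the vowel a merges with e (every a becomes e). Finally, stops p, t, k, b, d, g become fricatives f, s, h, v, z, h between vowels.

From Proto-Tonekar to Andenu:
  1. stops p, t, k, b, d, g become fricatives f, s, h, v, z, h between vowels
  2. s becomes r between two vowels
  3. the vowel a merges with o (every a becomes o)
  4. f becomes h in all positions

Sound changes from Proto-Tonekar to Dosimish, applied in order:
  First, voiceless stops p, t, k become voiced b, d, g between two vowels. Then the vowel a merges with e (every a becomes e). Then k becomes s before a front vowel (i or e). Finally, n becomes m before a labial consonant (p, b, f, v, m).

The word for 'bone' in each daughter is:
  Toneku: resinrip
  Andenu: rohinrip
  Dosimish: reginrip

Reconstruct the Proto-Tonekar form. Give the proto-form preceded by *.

Position 3: Toneku has s, Andenu has h, Dosimish has g. Taking the neighbouring segments as reconstructed: Toneku s could go back to *t or *k or *s; Andenu h could go back to *p or *k or *g or *f or *h; Dosimish g could go back to *k or *g — the one source consistent with every daughter is *k.
Position 2: Toneku has e, Andenu has o, Dosimish has e. Taking the neighbouring segments as reconstructed: Toneku e could go back to *a or *e; Andenu o could go back to *a or *o; Dosimish e could go back to *a or *e — the one source consistent with every daughter is *a.
This points to *rakinrip. Verify forward in each daughter:
Toneku: *rakinrip
  rakinrip → rasinrip   [palatalisation]
  rasinrip → resinrip   [vowel merger]
  resinrip (rule 3 does not apply)
  giving Toneku resinrip.
Andenu: *rakinrip > rahinrip > rohinrip  (by intervocalic lenition, vowel merger)
Dosimish: start from *rakinrip.
  rule 1 (intervocalic voicing): rakinrip → raginrip
  rule 2 (vowel merger): raginrip → reginrip
  rule 3: no change — reginrip
  rule 4: no change — reginrip
  ⇒ Dosimish reginrip
No other proto-form is consistent with every reflex, so the reconstruction is *rakinrip.

*rakinrip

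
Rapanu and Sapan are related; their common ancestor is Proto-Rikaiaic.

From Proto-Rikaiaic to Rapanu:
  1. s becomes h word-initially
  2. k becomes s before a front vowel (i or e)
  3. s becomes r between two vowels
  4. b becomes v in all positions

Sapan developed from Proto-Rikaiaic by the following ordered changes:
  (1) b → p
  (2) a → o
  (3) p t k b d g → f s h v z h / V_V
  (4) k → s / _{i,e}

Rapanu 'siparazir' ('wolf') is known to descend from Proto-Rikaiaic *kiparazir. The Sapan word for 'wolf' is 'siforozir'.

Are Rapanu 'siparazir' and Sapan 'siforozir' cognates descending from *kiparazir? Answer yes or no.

Derive the expected Sapan reflex of *kiparazir:
Sapan: *kiparazir
  kiparazir (rule 1 does not apply)
  kiparazir → kiporozir   [vowel merger]
  kiporozir → kiforozir   [intervocalic lenition]
  kiforozir → siforozir   [palatalisation]
  giving Sapan siforozir.
Sapan 'siforozir' matches the regular reflex exactly, so the pair is cognate.

yes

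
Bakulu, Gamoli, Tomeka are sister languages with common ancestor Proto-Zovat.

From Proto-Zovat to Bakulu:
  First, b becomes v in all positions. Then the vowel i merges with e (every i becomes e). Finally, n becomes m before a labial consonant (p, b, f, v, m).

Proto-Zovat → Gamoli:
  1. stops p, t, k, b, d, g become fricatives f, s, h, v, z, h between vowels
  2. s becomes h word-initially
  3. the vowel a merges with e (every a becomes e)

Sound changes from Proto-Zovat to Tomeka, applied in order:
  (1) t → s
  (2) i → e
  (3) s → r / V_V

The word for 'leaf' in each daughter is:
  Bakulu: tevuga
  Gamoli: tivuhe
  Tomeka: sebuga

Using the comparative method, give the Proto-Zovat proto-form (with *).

Position 6: Bakulu has a, Gamoli has e, Tomeka has a. Bakulu preserves a here (none of its changes turn any other segment into a), so the proto-segment is *a.
Position 3: Bakulu has v, Gamoli has v, Tomeka has b. Tomeka preserves b here (none of its changes turn any other segment into b), so the proto-segment is *b.
Position 2: Bakulu has e, Gamoli has i, Tomeka has e. Gamoli preserves i here (none of its changes turn any other segment into i), so the proto-segment is *i.
Verify the candidate proto-form against each daughter:
Bakulu: *tibuga > tivuga > tevuga  (by unconditioned shift, vowel merger)
Gamoli: *tibuga > tivuha > tivuhe  (by intervocalic lenition, vowel merger)
Tomeka: start from *tibuga.
  rule 1 (unconditioned shift): tibuga → sibuga
  rule 2 (vowel merger): sibuga → sebuga
  rule 3: no change — sebuga
  ⇒ Tomeka sebuga
No other proto-form is consistent with every reflex, so the reconstruction is *tibuga.

*tibuga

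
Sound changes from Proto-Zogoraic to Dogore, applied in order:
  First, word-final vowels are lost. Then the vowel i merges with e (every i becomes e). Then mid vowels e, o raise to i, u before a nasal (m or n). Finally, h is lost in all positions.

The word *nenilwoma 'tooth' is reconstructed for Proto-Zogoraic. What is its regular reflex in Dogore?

ninelwum

Dogore: *nenilwoma
  nenilwoma → nenilwom   [apocope]
  nenilwom → nenelwom   [vowel merger]
  nenelwom → ninelwum   [pre-nasal raising]
  ninelwum (rule 4 does not apply)
  giving Dogore ninelwum.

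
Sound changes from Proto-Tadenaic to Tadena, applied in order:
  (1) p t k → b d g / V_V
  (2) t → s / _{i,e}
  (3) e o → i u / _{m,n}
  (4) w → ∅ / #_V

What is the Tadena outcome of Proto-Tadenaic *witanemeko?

Tadena: start from *witanemeko.
  rule 1 (intervocalic voicing): witanemeko → widanemego
  rule 2: no change — widanemego
  rule 3 (pre-nasal raising): widanemego → widanimego
  rule 4 (glide loss): widanimego → idanimego
  ⇒ Tadena idanimego

idanimego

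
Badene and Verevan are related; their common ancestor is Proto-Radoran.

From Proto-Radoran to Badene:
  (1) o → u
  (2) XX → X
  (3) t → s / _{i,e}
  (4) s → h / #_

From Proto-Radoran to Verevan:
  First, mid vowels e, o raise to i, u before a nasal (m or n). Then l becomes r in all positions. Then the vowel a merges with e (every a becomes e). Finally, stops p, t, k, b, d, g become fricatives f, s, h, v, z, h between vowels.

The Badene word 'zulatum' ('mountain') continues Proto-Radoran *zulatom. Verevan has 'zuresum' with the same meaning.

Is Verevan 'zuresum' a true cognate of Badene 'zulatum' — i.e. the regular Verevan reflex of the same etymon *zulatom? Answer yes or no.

yes

Derive the expected Verevan reflex of *zulatom:
Verevan: start from *zulatom.
  rule 1 (pre-nasal raising): zulatom → zulatum
  rule 2 (unconditioned shift): zulatum → zuratum
  rule 3 (vowel merger): zuratum → zuretum
  rule 4 (intervocalic lenition): zuretum → zuresum
  ⇒ Verevan zuresum
Verevan 'zuresum' matches the regular reflex exactly, so the pair is cognate.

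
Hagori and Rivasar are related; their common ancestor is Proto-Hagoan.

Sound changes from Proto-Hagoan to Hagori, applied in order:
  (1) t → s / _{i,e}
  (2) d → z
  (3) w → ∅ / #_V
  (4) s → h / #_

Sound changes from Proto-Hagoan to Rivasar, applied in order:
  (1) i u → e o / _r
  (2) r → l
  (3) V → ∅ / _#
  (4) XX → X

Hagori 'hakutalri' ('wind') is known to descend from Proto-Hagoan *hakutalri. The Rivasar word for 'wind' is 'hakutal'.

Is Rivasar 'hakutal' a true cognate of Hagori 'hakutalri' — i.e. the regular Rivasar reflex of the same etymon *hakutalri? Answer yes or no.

yes

Derive the expected Rivasar reflex of *hakutalri:
Rivasar: start from *hakutalri.
  rule 1: no change — hakutalri
  rule 2 (unconditioned shift): hakutalri → hakutalli
  rule 3 (apocope): hakutalli → hakutall
  rule 4 (degemination): hakutall → hakutal
  ⇒ Rivasar hakutal
Rivasar 'hakutal' matches the regular reflex exactly, so the pair is cognate.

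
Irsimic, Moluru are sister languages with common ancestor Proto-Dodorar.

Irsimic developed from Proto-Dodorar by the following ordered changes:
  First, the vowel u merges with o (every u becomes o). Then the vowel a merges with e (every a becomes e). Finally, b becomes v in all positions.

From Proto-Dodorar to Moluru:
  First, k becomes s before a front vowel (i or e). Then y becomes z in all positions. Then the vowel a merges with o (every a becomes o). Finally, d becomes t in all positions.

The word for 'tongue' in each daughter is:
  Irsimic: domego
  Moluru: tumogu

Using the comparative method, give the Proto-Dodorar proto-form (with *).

*dumagu

Position 1: Irsimic has d, Moluru has t. Irsimic preserves d here (none of its changes turn any other segment into d), so the proto-segment is *d.
Position 6: Irsimic has o, Moluru has u. Moluru preserves u here (none of its changes turn any other segment into u), so the proto-segment is *u.
Position 4: Irsimic has e, Moluru has o. Taking the neighbouring segments as reconstructed: Irsimic e could go back to *a or *e; Moluru o could go back to *a or *o — the one source consistent with every daughter is *a.
Continuing position by position gives *dumagu; check it forward:
Irsimic: *dumagu > domago > domego  (by vowel merger, vowel merger)
Moluru: *dumagu
  dumagu (rule 1 does not apply)
  dumagu (rule 2 does not apply)
  dumagu → dumogu   [vowel merger]
  dumogu → tumogu   [unconditioned shift]
  giving Moluru tumogu.
Only *dumagu yields all of Irsimic domego, Moluru tumogu.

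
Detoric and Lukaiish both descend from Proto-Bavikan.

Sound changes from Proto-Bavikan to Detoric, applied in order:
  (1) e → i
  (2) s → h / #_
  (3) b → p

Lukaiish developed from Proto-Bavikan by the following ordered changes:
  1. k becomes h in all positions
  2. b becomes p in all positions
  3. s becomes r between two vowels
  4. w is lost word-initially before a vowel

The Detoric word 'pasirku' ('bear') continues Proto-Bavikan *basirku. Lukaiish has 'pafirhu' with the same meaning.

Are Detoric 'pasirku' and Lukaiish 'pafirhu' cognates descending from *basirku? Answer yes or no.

Derive the expected Lukaiish reflex of *basirku:
Lukaiish: *basirku > basirhu > pasirhu > parirhu  (by unconditioned shift, unconditioned shift, rhotacism)
The regular Lukaiish reflex would be 'parirhu', but the attested form is 'pafirhu'. The correspondence is irregular, so they are not cognates (the Lukaiish form has a different source).

no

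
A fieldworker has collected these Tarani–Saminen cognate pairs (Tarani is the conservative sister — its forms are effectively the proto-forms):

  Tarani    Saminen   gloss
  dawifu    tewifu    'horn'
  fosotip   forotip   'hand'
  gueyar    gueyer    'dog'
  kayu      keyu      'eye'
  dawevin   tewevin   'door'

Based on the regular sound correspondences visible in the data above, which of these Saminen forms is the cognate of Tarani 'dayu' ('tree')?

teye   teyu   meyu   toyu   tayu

teyu

dawifu ~ tewifu, dawevin ~ tewevin — Tarani d corresponds to Saminen t word-initially before a back vowel.
dawifu ~ tewifu, kayu ~ keyu — Tarani a corresponds to Saminen e after a consonant, before a consonant other than r, m, n, p, b, f, v.
Applying these to Tarani 'dayu':
  dayu → tayu   (d→t word-initially before a back vowel)
  tayu → teyu   (a→e after a consonant, before a consonant other than r, m, n, p, b, f, v)
So the Saminen cognate is 'teyu'.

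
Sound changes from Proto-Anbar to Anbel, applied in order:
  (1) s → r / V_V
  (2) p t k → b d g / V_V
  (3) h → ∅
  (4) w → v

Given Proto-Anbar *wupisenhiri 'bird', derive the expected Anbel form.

Anbel: *wupisenhiri > wupirenhiri > wubirenhiri > wubireniri > vubireniri  (by rhotacism, intervocalic voicing, h-loss, unconditioned shift)

vubireniri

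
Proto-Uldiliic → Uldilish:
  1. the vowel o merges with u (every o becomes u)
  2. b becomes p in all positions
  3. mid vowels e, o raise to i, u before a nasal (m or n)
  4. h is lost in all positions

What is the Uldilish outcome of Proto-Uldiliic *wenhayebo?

Uldilish: *wenhayebo > wenhayebu > wenhayepu > winhayepu > winayepu  (by vowel merger, unconditioned shift, pre-nasal raising, h-loss)

winayepu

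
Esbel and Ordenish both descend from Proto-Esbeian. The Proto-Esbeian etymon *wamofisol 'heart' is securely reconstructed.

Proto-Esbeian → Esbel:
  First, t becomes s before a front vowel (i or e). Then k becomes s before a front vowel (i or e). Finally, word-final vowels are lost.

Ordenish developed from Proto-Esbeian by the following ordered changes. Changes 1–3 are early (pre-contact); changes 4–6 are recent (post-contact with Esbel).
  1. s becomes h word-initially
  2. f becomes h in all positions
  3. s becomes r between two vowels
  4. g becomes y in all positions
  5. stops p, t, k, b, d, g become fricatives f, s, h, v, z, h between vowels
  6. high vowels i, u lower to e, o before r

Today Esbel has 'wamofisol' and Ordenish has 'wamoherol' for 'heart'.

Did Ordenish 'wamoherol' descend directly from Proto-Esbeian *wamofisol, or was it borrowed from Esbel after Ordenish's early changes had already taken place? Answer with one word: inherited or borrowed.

inherited

If inherited, *wamofisol would pass through all of Ordenish's changes:
Ordenish: start from *wamofisol.
  rule 1: no change — wamofisol
  rule 2 (unconditioned shift): wamofisol → wamohisol
  rule 3 (rhotacism): wamohisol → wamohirol
  rule 4: no change — wamohirol
  rule 5: no change — wamohirol
  rule 6 (pre-rhotic lowering): wamohirol → wamoherol
  ⇒ Ordenish wamoherol
If borrowed from Esbel 'wamofisol' after the early changes, it would undergo only the recent ones:
  rule 4 (unconditioned shift): no change (wamofisol)
  rule 5 (intervocalic lenition): no change (wamofisol)
  rule 6 (pre-rhotic lowering): no change (wamofisol)
  ⇒ as a loan: wamofisol
Ordenish 'wamoherol' matches the inherited outcome exactly, so it is an inherited cognate, not a loan.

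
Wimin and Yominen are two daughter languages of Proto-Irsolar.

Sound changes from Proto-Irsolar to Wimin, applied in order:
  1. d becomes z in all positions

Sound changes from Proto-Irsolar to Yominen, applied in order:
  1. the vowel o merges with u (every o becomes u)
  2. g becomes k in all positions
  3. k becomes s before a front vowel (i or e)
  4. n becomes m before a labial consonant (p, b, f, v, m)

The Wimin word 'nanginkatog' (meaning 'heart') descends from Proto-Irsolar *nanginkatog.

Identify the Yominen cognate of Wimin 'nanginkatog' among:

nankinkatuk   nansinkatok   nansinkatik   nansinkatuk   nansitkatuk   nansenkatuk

Yominen: *nanginkatog > nanginkatug > nankinkatuk > nansinkatuk  (by vowel merger, unconditioned shift, palatalisation)

nansinkatuk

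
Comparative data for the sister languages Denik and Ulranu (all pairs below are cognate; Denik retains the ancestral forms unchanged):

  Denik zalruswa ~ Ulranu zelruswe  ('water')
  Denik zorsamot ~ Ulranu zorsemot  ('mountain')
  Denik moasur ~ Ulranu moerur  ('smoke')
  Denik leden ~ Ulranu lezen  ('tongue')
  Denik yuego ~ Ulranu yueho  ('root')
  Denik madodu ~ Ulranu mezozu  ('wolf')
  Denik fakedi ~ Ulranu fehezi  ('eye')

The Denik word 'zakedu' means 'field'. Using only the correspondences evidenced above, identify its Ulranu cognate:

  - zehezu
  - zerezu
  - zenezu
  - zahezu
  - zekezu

zehezu

zalruswa ~ zelruswe, madodu ~ mezozu — Denik a corresponds to Ulranu e after a consonant, before a consonant other than r, m, n, p, b, f, v.
fakedi ~ fehezi — Denik k corresponds to Ulranu h between vowels (before a front vowel).
madodu ~ mezozu — Denik d corresponds to Ulranu z between vowels (before a back vowel).
Applying these to Denik 'zakedu':
  zakedu → zekedu   (a→e after a consonant, before a consonant other than r, m, n, p, b, f, v)
  zekedu → zehedu   (k→h between vowels (before a front vowel))
  zehedu → zehezu   (d→z between vowels (before a back vowel))
So the Ulranu cognate is 'zehezu'.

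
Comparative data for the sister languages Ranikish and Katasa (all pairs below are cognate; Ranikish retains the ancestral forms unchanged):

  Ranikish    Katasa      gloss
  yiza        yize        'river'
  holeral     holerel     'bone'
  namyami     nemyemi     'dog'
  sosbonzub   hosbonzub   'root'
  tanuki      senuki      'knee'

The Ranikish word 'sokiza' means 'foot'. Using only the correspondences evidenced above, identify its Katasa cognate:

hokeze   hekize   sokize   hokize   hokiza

sosbonzub ~ hosbonzub — Ranikish s corresponds to Katasa h word-initially before a back vowel.
yiza ~ yize — Ranikish a corresponds to Katasa e word-finally.
Applying these to Ranikish 'sokiza':
  sokiza → hokiza   (s→h word-initially before a back vowel)
  hokiza → hokize   (a→e word-finally)
So the Katasa cognate is 'hokize'.

hokize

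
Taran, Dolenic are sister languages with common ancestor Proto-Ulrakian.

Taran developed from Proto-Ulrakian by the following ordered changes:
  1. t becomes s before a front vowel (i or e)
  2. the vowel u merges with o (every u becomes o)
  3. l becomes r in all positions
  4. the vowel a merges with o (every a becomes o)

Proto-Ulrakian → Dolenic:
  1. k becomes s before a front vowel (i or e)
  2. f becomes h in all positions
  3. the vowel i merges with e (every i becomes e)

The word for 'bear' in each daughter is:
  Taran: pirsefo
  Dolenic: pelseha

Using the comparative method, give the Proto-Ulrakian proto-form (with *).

Position 3: Taran has r, Dolenic has l. Dolenic preserves l here (none of its changes turn any other segment into l), so the proto-segment is *l.
Position 2: Taran has i, Dolenic has e. Taran preserves i here (none of its changes turn any other segment into i), so the proto-segment is *i.
Position 7: Taran has o, Dolenic has a. Dolenic preserves a here (none of its changes turn any other segment into a), so the proto-segment is *a.
Continuing position by position gives *pilsefa; check it forward:
Taran: *pilsefa > pirsefa > pirsefo  (by unconditioned shift, vowel merger)
Dolenic: *pilsefa > pilseha > pelseha  (by unconditioned shift, vowel merger)
Only *pilsefa yields all of Taran pirsefo, Dolenic pelseha.

*pilsefa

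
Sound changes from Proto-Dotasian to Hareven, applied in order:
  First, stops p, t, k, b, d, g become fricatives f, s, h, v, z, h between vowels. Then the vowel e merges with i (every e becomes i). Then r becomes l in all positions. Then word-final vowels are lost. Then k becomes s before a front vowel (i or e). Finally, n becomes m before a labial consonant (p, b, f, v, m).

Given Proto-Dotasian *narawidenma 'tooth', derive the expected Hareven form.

Hareven: *narawidenma > narawizenma > narawizinma > nalawizinma > nalawizinm > nalawizimm  (by intervocalic lenition, vowel merger, unconditioned shift, apocope, nasal place assimilation)

nalawizimm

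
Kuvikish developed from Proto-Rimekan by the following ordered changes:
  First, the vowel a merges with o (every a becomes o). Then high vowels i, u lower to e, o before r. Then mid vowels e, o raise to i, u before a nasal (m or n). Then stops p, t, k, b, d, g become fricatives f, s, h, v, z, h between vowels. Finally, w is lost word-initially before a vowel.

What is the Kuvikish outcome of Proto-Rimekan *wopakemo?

Kuvikish: *wopakemo
  wopakemo → wopokemo   [vowel merger]
  wopokemo (rule 2 does not apply)
  wopokemo → wopokimo   [pre-nasal raising]
  wopokimo → wofohimo   [intervocalic lenition]
  wofohimo → ofohimo   [glide loss]
  giving Kuvikish ofohimo.

ofohimo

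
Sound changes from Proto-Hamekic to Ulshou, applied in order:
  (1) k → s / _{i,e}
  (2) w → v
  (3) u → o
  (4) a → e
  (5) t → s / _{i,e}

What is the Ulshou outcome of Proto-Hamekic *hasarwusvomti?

heservosvomsi

Ulshou: start from *hasarwusvomti.
  rule 1: no change — hasarwusvomti
  rule 2 (unconditioned shift): hasarwusvomti → hasarvusvomti
  rule 3 (vowel merger): hasarvusvomti → hasarvosvomti
  rule 4 (vowel merger): hasarvosvomti → heservosvomti
  rule 5 (palatalisation): heservosvomti → heservosvomsi
  ⇒ Ulshou heservosvomsi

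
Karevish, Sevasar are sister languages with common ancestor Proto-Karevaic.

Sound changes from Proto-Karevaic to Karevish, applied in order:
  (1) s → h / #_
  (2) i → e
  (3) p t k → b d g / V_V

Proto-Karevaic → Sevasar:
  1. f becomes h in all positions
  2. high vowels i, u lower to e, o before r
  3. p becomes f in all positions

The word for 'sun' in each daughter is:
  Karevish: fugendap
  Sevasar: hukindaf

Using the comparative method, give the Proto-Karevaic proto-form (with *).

Position 3: Karevish has g, Sevasar has k. Sevasar preserves k here (none of its changes turn any other segment into k), so the proto-segment is *k.
Position 1: Karevish has f, Sevasar has h. Karevish preserves f here (none of its changes turn any other segment into f), so the proto-segment is *f.
Position 8: Karevish has p, Sevasar has f. Karevish preserves p here (none of its changes turn any other segment into p), so the proto-segment is *p.
Continuing position by position gives *fukindap; check it forward:
Karevish: *fukindap > fukendap > fugendap  (by vowel merger, intervocalic voicing)
Sevasar: start from *fukindap.
  rule 1 (unconditioned shift): fukindap → hukindap
  rule 2: no change — hukindap
  rule 3 (unconditioned shift): hukindap → hukindaf
  ⇒ Sevasar hukindaf
No other proto-form is consistent with every reflex, so the reconstruction is *fukindap.

*fukindap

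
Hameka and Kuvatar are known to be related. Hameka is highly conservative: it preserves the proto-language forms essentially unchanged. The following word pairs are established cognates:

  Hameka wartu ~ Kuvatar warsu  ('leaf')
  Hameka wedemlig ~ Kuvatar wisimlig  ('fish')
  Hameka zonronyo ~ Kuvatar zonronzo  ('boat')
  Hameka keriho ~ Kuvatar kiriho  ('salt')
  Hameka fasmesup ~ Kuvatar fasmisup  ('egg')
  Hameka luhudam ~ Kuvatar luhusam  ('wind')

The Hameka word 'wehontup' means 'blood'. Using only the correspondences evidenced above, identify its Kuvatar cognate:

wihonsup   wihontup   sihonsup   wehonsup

wedemlig ~ wisimlig, fasmesup ~ fasmisup — Hameka e corresponds to Kuvatar i after a consonant, before a consonant other than r, m, n, p, b, f, v.
wartu ~ warsu — Hameka t corresponds to Kuvatar s after a consonant, before a back vowel.
Applying these to Hameka 'wehontup':
  wehontup → wihontup   (e→i after a consonant, before a consonant other than r, m, n, p, b, f, v)
  wihontup → wihonsup   (t→s after a consonant, before a back vowel)
So the Kuvatar cognate is 'wihonsup'.

wihonsup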